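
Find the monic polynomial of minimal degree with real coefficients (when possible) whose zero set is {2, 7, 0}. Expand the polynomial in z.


The polynomial is p(z) = ∏_{α ∈ S} (z − α), where S = {2, 7, 0}.
Expanding the product yields: p(z) = z^3 -9·z^2 + 14·z.
The resulting polynomial has degree 3 and real coefficients as required.

p(z) = z^3 -9·z^2 + 14·z.


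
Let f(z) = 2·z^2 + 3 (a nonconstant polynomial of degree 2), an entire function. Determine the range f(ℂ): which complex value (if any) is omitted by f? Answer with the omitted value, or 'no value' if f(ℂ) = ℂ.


Little Picard bounds the complement of f(ℂ) to at most one point.
For every w ∈ ℂ, the equation p(z) − w = 0 is a nonconstant polynomial in z and hence has at least one root by the fundamental theorem of algebra. So p is surjective onto ℂ, omitting no value.

Omitted value: no value.


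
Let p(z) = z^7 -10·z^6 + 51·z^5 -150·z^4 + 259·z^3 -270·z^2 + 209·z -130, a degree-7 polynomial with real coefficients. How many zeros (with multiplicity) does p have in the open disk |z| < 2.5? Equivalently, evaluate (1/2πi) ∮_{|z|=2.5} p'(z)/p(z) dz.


The zeros of p are: (2 + 1i), (2 - 1i), (0 + 1i), (0 - 1i), 2, (2 + 3i), (2 - 3i).
Their magnitudes are: 2.236, 2.236, 1, 1, 2, 3.606, 3.606.
Zeros with |z| < R = 2.5: (2 + 1i), (2 - 1i), (0 + 1i), (0 - 1i), 2.
Count = 5.
By the argument principle, (1/2πi) ∮_{|z|=R} p'(z)/p(z) dz equals exactly this count.

Number of zeros inside |z| < 2.5: 5.


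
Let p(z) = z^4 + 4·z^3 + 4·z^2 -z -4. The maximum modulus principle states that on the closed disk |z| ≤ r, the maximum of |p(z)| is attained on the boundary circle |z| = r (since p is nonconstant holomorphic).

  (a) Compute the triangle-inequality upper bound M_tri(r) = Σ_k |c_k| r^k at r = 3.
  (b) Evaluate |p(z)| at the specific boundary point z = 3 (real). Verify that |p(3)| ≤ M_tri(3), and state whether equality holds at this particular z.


Coefficients: c_0 = -4, c_1 = -1, c_2 = 4, c_3 = 4, c_4 = 1. Radius r = 3.
Part (a). Triangle bound: M_tri(r) = Σ_k |c_k| r^k
  = |-4|·3^0 + |-1|·3^1 + |4|·3^2 + |4|·3^3 + |1|·3^4
  = 4 + 3 + 36 + 108 + 81 = 232.
This bounds M(r) := max_{|z|=r} |p(z)| from above; equality holds iff all terms c_k z^k can be made to align in phase at a single z on |z|=r.
Part (b). At z = 3 (real, on the circle |z| = r):
  p(3) = (-4)·3^0 + (-1)·3^1 + (4)·3^2 + (4)·3^3 + (1)·3^4 = 218.
  |p(3)| = 218.
Check: |p(3)| = 218 ≤ 232 = M_tri(3). ✓ Equality does not hold at z = 3 (the coefficients have mixed signs, so the terms do not all align in phase there).

M_tri(3) = 232; |p(3)| = 218; equality at z=3: no.


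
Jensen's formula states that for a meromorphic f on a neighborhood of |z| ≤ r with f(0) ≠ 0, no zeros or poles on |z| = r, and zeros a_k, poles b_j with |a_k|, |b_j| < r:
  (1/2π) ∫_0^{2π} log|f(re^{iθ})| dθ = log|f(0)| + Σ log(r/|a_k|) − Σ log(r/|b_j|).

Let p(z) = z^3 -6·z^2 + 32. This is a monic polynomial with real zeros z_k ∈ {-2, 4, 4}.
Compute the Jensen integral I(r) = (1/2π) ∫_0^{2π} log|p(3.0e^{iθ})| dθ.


Zeros: -2, 4, 4; r = 3.0.
Inside |z| < r: -2. Outside (|z| ≥ r): 4, 4.
p(0) = 32, so log|p(0)| = log(32) = 3.4657.
Apply Jensen: I(r) = log|p(0)| + Σ_k log(r/|z_k|), summed over zeros inside |z| < r.
  log(r/|z_k|) for z_k = -2: log(3.0/2) = 0.4055
  Outside zeros (4, 4) contribute nothing to the Jensen sum.
Sum over inside zeros: 0.4055.
I(r) = log|p(0)| + (inside sum) = 3.4657 + 0.4055 = 3.8712.
Note: since some zeros are outside |z| ≤ r, the simplified n·log(r) form does NOT apply — only the inside zeros contribute.

I(r) ≈ 3.8712.


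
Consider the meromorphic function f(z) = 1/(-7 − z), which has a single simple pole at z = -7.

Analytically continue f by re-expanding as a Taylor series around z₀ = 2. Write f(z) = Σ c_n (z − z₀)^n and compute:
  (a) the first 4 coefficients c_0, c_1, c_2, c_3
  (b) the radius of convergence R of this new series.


Let w = z − z₀, so z = z₀ + w.
Then -7 − z = -7 − (z₀ + w) = (-7 − z₀) − w = -9 − w.
f(z) = 1/(-9 − w) = (1/(-9)) · 1/(1 − w/(-9)) = Σ_{n≥0} w^n / (-9)^(n+1).
So c_n = 1/(-9)^(n+1):
  c_0 = 1/(-9)^1 = -1/9.
  c_1 = 1/(-9)^2 = 1/81.
  c_2 = 1/(-9)^3 = -1/729.
  c_3 = 1/(-9)^4 = 1/6561.
The series is valid for |w/d| < 1, i.e. |z − z₀| < |d|.
Radius of convergence: R = |-7 − z₀| = |-9| = 9 (distance from z₀ to the singularity z = -7).

c_0 = -1/9, c_1 = 1/81, c_2 = -1/729, c_3 = 1/6561; R = 9.


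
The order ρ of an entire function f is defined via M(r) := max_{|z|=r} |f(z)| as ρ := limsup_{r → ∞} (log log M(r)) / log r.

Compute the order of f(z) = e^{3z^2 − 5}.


|e^{3z^2 − 5}| = e^{Re(3·z^2) + -5} ≤ e^{3|z|^2 + -5} = e^{3r^2 + -5} on |z| = r, so ρ ≤ 2. Choosing z on |z|=r so that 3·z^2 is real positive (always possible by picking arg z appropriately) gives |f(z)| = e^{3r^2 + -5}, matching the bound. The additive constant -5 does not affect log log M(r) ~ 2·log r. Hence ρ = 2.
Therefore ρ = 2.

Order ρ = 2.


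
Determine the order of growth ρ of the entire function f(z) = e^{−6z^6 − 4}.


|e^{−6z^6 − 4}| = e^{Re(-6·z^6) + -4} ≤ e^{6|z|^6 + -4} = e^{6r^6 + -4} on |z| = r, so ρ ≤ 6. Choosing z on |z|=r so that -6·z^6 is real positive (always possible by picking arg z appropriately) gives |f(z)| = e^{6r^6 + -4}, matching the bound. The additive constant -4 does not affect log log M(r) ~ 6·log r. Hence ρ = 6.
Therefore ρ = 6.

Order ρ = 6.


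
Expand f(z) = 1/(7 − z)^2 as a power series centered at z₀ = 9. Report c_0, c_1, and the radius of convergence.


Let w = z − z₀, so z = z₀ + w.
Then 7 − z = 7 − (z₀ + w) = (7 − z₀) − w = -2 − w.
f(z) = 1/(-2 − w)^2 = (1/(-2)^2) · (1 − w/(-2))^{−2}.
By the binomial series (1−u)^{−2} = Σ_{n≥0} C(n+1, 1) u^n for |u|<1, with u = w/(-2):
  c_n = C(n+1, 1) / (-2)^(n+2).
  c_0 = 1/(-2)^2 = 1/4.
  c_1 = 2/(-2)^3 = -1/4.
The series is valid for |w/d| < 1, i.e. |z − z₀| < |d|.
Radius of convergence: R = |7 − z₀| = |-2| = 2 (distance from z₀ to the singularity z = 7).

c_0 = 1/4, c_1 = -1/4; R = 2.


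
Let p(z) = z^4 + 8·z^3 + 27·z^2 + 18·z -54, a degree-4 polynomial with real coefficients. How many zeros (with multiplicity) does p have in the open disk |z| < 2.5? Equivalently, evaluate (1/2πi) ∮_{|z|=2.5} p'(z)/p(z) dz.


The zeros of p are: (-3 + 3i), (-3 - 3i), -3, 1.
Their magnitudes are: 4.243, 4.243, 3, 1.
Zeros with |z| < R = 2.5: 1.
Count = 1.
By the argument principle, (1/2πi) ∮_{|z|=R} p'(z)/p(z) dz equals exactly this count.

Number of zeros inside |z| < 2.5: 1.


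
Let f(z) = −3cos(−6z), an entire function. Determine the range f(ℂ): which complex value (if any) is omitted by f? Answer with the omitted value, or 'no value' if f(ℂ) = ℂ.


Little Picard bounds the complement of f(ℂ) to at most one point.
cos is entire and surjective onto ℂ: for every w ∈ ℂ, cos(ζ) = w has a solution ζ ∈ ℂ (e.g., via the complex inverse arccos). With ζ = −6z this gives z = ζ/(-6). Then -3·cos(−6z) takes every value in -3·ℂ = ℂ, and adding 0 is a bijection of ℂ. So f is surjective and omits no value. (Note: only on the real line is cos bounded by [−1, 1].)

Omitted value: no value.


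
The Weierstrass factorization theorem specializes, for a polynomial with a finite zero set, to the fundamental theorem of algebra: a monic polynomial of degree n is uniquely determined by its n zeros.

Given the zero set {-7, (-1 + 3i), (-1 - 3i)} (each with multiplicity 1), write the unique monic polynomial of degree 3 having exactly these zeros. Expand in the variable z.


The polynomial is p(z) = ∏_{α ∈ S} (z − α), where S = {-7, (-1 + 3i), (-1 - 3i)}.
Expanding the product yields: p(z) = z^3 + 9·z^2 + 24·z + 70.
Note conjugate pairs combine to real quadratics: (z − (-1+3i))(z − (-1−3i)) = z² + 2z + 10.
The resulting polynomial has degree 3 and real coefficients as required.

p(z) = z^3 + 9·z^2 + 24·z + 70.


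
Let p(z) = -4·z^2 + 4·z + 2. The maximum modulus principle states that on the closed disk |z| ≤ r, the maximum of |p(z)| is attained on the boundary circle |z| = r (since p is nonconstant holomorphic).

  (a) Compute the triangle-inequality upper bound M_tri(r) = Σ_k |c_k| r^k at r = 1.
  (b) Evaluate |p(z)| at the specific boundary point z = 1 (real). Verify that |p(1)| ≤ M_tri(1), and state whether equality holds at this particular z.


Coefficients: c_0 = 2, c_1 = 4, c_2 = -4. Radius r = 1.
Part (a). Triangle bound: M_tri(r) = Σ_k |c_k| r^k
  = |2|·1^0 + |4|·1^1 + |-4|·1^2
  = 2 + 4 + 4 = 10.
This bounds M(r) := max_{|z|=r} |p(z)| from above; equality holds iff all terms c_k z^k can be made to align in phase at a single z on |z|=r.
Part (b). At z = 1 (real, on the circle |z| = r):
  p(1) = (2)·1^0 + (4)·1^1 + (-4)·1^2 = 2.
  |p(1)| = 2.
Check: |p(1)| = 2 ≤ 10 = M_tri(1). ✓ Equality does not hold at z = 1 (the coefficients have mixed signs, so the terms do not all align in phase there).

M_tri(1) = 10; |p(1)| = 2; equality at z=1: no.


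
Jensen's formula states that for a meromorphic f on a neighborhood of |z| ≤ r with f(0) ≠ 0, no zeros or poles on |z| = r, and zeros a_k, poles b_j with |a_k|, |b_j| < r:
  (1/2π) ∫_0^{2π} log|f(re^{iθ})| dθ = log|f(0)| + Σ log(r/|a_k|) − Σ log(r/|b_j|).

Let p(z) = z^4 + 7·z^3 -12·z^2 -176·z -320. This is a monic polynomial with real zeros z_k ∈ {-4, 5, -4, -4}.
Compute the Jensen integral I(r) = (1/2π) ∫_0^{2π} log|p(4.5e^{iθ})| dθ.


Zeros: -4, -4, -4, 5; r = 4.5.
Inside |z| < r: -4, -4, -4. Outside (|z| ≥ r): 5.
p(0) = -320, so log|p(0)| = log(320) = 5.7683.
Apply Jensen: I(r) = log|p(0)| + Σ_k log(r/|z_k|), summed over zeros inside |z| < r.
  log(r/|z_k|) for z_k = -4: log(4.5/4) = 0.1178
  log(r/|z_k|) for z_k = -4: log(4.5/4) = 0.1178
  log(r/|z_k|) for z_k = -4: log(4.5/4) = 0.1178
  Outside zeros (5) contribute nothing to the Jensen sum.
Sum over inside zeros: 0.3533.
I(r) = log|p(0)| + (inside sum) = 5.7683 + 0.3533 = 6.1217.
Note: since some zeros are outside |z| ≤ r, the simplified n·log(r) form does NOT apply — only the inside zeros contribute.

I(r) ≈ 6.1217.


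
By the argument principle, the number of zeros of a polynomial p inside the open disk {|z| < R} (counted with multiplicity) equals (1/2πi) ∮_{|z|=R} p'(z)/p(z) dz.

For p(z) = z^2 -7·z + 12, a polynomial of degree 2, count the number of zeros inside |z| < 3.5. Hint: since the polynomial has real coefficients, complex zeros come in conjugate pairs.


The zeros of p are: 4, 3.
Their magnitudes are: 4, 3.
Zeros with |z| < R = 3.5: 3.
Count = 1.
By the argument principle, (1/2πi) ∮_{|z|=R} p'(z)/p(z) dz equals exactly this count.

Number of zeros inside |z| < 3.5: 1.


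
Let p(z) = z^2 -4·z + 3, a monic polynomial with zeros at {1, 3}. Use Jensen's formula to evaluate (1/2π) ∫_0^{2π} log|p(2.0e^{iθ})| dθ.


Zeros: 1, 3; r = 2.0.
Inside |z| < r: 1. Outside (|z| ≥ r): 3.
p(0) = 3, so log|p(0)| = log(3) = 1.0986.
Apply Jensen: I(r) = log|p(0)| + Σ_k log(r/|z_k|), summed over zeros inside |z| < r.
  log(r/|z_k|) for z_k = 1: log(2.0/1) = 0.6931
  Outside zeros (3) contribute nothing to the Jensen sum.
Sum over inside zeros: 0.6931.
I(r) = log|p(0)| + (inside sum) = 1.0986 + 0.6931 = 1.7918.
Note: since some zeros are outside |z| ≤ r, the simplified n·log(r) form does NOT apply — only the inside zeros contribute.

I(r) ≈ 1.7918.


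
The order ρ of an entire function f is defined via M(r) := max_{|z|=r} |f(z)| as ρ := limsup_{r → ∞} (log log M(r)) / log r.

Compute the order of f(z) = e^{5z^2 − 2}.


|e^{5z^2 − 2}| = e^{Re(5·z^2) + -2} ≤ e^{5|z|^2 + -2} = e^{5r^2 + -2} on |z| = r, so ρ ≤ 2. Choosing z on |z|=r so that 5·z^2 is real positive (always possible by picking arg z appropriately) gives |f(z)| = e^{5r^2 + -2}, matching the bound. The additive constant -2 does not affect log log M(r) ~ 2·log r. Hence ρ = 2.
Therefore ρ = 2.

Order ρ = 2.


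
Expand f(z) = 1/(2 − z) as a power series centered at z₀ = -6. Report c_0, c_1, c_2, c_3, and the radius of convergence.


Let w = z − z₀, so z = z₀ + w.
Then 2 − z = 2 − (z₀ + w) = (2 − z₀) − w = 8 − w.
f(z) = 1/(8 − w) = (1/(8)) · 1/(1 − w/(8)) = Σ_{n≥0} w^n / (8)^(n+1).
So c_n = 1/(8)^(n+1):
  c_0 = 1/(8)^1 = 1/8.
  c_1 = 1/(8)^2 = 1/64.
  c_2 = 1/(8)^3 = 1/512.
  c_3 = 1/(8)^4 = 1/4096.
The series is valid for |w/d| < 1, i.e. |z − z₀| < |d|.
Radius of convergence: R = |2 − z₀| = |8| = 8 (distance from z₀ to the singularity z = 2).

c_0 = 1/8, c_1 = 1/64, c_2 = 1/512, c_3 = 1/4096; R = 8.


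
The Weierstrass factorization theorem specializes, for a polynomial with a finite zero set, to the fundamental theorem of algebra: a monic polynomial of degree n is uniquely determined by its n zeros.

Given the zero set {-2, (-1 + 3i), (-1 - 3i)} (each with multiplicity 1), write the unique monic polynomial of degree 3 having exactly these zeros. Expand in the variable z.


The polynomial is p(z) = ∏_{α ∈ S} (z − α), where S = {-2, (-1 + 3i), (-1 - 3i)}.
Expanding the product yields: p(z) = z^3 + 4·z^2 + 14·z + 20.
Note conjugate pairs combine to real quadratics: (z − (-1+3i))(z − (-1−3i)) = z² + 2z + 10.
The resulting polynomial has degree 3 and real coefficients as required.

p(z) = z^3 + 4·z^2 + 14·z + 20.


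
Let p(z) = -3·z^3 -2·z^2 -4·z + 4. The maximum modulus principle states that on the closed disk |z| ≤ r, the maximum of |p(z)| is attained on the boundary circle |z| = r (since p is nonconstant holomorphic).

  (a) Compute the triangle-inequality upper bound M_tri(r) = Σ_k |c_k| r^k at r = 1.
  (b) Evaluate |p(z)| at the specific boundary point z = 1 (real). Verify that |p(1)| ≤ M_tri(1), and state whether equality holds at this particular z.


Coefficients: c_0 = 4, c_1 = -4, c_2 = -2, c_3 = -3. Radius r = 1.
Part (a). Triangle bound: M_tri(r) = Σ_k |c_k| r^k
  = |4|·1^0 + |-4|·1^1 + |-2|·1^2 + |-3|·1^3
  = 4 + 4 + 2 + 3 = 13.
This bounds M(r) := max_{|z|=r} |p(z)| from above; equality holds iff all terms c_k z^k can be made to align in phase at a single z on |z|=r.
Part (b). At z = 1 (real, on the circle |z| = r):
  p(1) = (4)·1^0 + (-4)·1^1 + (-2)·1^2 + (-3)·1^3 = -5.
  |p(1)| = 5.
Check: |p(1)| = 5 ≤ 13 = M_tri(1). ✓ Equality does not hold at z = 1 (the coefficients have mixed signs, so the terms do not all align in phase there).

M_tri(1) = 13; |p(1)| = 5; equality at z=1: no.


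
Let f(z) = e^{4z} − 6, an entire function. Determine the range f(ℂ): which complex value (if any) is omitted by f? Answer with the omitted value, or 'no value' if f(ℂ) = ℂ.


Little Picard bounds the complement of f(ℂ) to at most one point.
e^{4z} is never zero on ℂ, so 1·e^{4z} takes every value in ℂ ∖ {0}. Adding -6 shifts the range to ℂ ∖ {-6}. Thus f omits exactly the value -6.

Omitted value: -6.


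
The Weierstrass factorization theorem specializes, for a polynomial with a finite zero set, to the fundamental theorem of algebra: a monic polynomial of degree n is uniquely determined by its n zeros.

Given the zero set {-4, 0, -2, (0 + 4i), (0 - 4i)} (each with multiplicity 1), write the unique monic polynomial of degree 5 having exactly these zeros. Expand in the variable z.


The polynomial is p(z) = ∏_{α ∈ S} (z − α), where S = {-4, 0, -2, (0 + 4i), (0 - 4i)}.
Expanding the product yields: p(z) = z^5 + 6·z^4 + 24·z^3 + 96·z^2 + 128·z.
Note conjugate pairs combine to real quadratics: (z − (0+4i))(z − (0−4i)) = z² + 16.
The resulting polynomial has degree 5 and real coefficients as required.

p(z) = z^5 + 6·z^4 + 24·z^3 + 96·z^2 + 128·z.


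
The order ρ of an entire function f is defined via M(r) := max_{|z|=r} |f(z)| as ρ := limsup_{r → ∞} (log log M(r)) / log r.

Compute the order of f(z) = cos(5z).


cos(w) is a linear combination of e^{iw} and e^{−iw} (or e^w, e^{−w} in the hyperbolic case), so |cos(w)| ≤ e^{|w|}. With w = 5z, |w| ≤ 5|z| + 0 = 5r + 0 on |z| = r, giving M(r) ≤ e^{5r + 0}, so ρ ≤ 1. On a suitable ray (z = it for sin/cos; z = t for sinh/cosh, t real → ∞), |cos(5z)| grows like e^{5|t|}/2, so ρ ≥ 1. Hence ρ = 1.
Therefore ρ = 1.

Order ρ = 1.


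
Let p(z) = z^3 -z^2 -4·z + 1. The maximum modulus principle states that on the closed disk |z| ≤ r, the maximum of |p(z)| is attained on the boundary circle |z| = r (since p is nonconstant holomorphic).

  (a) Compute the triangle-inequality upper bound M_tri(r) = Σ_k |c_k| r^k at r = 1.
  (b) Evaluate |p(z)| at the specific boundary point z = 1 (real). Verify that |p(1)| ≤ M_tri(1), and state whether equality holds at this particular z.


Coefficients: c_0 = 1, c_1 = -4, c_2 = -1, c_3 = 1. Radius r = 1.
Part (a). Triangle bound: M_tri(r) = Σ_k |c_k| r^k
  = |1|·1^0 + |-4|·1^1 + |-1|·1^2 + |1|·1^3
  = 1 + 4 + 1 + 1 = 7.
This bounds M(r) := max_{|z|=r} |p(z)| from above; equality holds iff all terms c_k z^k can be made to align in phase at a single z on |z|=r.
Part (b). At z = 1 (real, on the circle |z| = r):
  p(1) = (1)·1^0 + (-4)·1^1 + (-1)·1^2 + (1)·1^3 = -3.
  |p(1)| = 3.
Check: |p(1)| = 3 ≤ 7 = M_tri(1). ✓ Equality does not hold at z = 1 (the coefficients have mixed signs, so the terms do not all align in phase there).

M_tri(1) = 7; |p(1)| = 3; equality at z=1: no.


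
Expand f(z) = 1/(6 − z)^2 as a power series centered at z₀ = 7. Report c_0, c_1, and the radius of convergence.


Let w = z − z₀, so z = z₀ + w.
Then 6 − z = 6 − (z₀ + w) = (6 − z₀) − w = -1 − w.
f(z) = 1/(-1 − w)^2 = (1/(-1)^2) · (1 − w/(-1))^{−2}.
By the binomial series (1−u)^{−2} = Σ_{n≥0} C(n+1, 1) u^n for |u|<1, with u = w/(-1):
  c_n = C(n+1, 1) / (-1)^(n+2).
  c_0 = 1/(-1)^2 = 1.
  c_1 = 2/(-1)^3 = -2.
The series is valid for |w/d| < 1, i.e. |z − z₀| < |d|.
Radius of convergence: R = |6 − z₀| = |-1| = 1 (distance from z₀ to the singularity z = 6).

c_0 = 1, c_1 = -2; R = 1.


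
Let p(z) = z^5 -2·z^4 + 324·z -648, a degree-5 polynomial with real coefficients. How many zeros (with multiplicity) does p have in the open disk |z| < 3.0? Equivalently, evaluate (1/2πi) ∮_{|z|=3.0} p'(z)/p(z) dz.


The zeros of p are: (-3 + 3i), (-3 - 3i), (3 + 3i), (3 - 3i), 2.
Their magnitudes are: 4.243, 4.243, 4.243, 4.243, 2.
Zeros with |z| < R = 3.0: 2.
Count = 1.
By the argument principle, (1/2πi) ∮_{|z|=R} p'(z)/p(z) dz equals exactly this count.

Number of zeros inside |z| < 3.0: 1.


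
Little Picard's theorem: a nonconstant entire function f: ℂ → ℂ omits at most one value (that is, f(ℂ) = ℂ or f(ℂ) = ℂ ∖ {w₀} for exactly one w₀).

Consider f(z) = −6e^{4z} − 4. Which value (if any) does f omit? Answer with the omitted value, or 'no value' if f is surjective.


Little Picard bounds the complement of f(ℂ) to at most one point.
e^{4z} is never zero on ℂ, so -6·e^{4z} takes every value in ℂ ∖ {0}. Adding -4 shifts the range to ℂ ∖ {-4}. Thus f omits exactly the value -4.

Omitted value: -4.


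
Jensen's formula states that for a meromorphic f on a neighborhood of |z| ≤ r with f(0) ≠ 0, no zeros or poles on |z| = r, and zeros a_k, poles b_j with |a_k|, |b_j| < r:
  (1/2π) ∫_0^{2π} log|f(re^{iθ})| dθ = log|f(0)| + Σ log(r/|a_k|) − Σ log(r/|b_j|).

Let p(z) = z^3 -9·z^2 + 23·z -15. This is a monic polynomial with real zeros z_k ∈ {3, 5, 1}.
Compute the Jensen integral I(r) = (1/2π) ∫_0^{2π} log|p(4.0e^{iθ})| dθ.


Zeros: 1, 3, 5; r = 4.0.
Inside |z| < r: 1, 3. Outside (|z| ≥ r): 5.
p(0) = -15, so log|p(0)| = log(15) = 2.7081.
Apply Jensen: I(r) = log|p(0)| + Σ_k log(r/|z_k|), summed over zeros inside |z| < r.
  log(r/|z_k|) for z_k = 3: log(4.0/3) = 0.2877
  log(r/|z_k|) for z_k = 1: log(4.0/1) = 1.3863
  Outside zeros (5) contribute nothing to the Jensen sum.
Sum over inside zeros: 1.6740.
I(r) = log|p(0)| + (inside sum) = 2.7081 + 1.6740 = 4.3820.
Note: since some zeros are outside |z| ≤ r, the simplified n·log(r) form does NOT apply — only the inside zeros contribute.

I(r) ≈ 4.3820.


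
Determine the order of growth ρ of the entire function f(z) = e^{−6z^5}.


|e^{−6z^5}| = e^{Re(-6·z^5) + 0} ≤ e^{6|z|^5 + 0} = e^{6r^5 + 0} on |z| = r, so ρ ≤ 5. Choosing z on |z|=r so that -6·z^5 is real positive (always possible by picking arg z appropriately) gives |f(z)| = e^{6r^5 + 0}, matching the bound. The additive constant 0 does not affect log log M(r) ~ 5·log r. Hence ρ = 5.
Therefore ρ = 5.

Order ρ = 5.


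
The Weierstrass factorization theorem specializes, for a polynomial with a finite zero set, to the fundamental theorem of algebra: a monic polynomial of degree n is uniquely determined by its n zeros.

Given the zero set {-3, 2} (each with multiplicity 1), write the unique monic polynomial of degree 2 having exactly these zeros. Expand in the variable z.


The polynomial is p(z) = ∏_{α ∈ S} (z − α), where S = {-3, 2}.
Expanding the product yields: p(z) = z^2 + z -6.
The resulting polynomial has degree 2 and real coefficients as required.

p(z) = z^2 + z -6.


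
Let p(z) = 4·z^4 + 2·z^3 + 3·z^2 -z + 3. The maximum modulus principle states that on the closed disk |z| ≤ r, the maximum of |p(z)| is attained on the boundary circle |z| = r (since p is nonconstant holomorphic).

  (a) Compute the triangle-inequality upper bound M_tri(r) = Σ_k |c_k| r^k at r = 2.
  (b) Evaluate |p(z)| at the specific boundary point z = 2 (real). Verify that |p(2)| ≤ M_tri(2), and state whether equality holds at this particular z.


Coefficients: c_0 = 3, c_1 = -1, c_2 = 3, c_3 = 2, c_4 = 4. Radius r = 2.
Part (a). Triangle bound: M_tri(r) = Σ_k |c_k| r^k
  = |3|·2^0 + |-1|·2^1 + |3|·2^2 + |2|·2^3 + |4|·2^4
  = 3 + 2 + 12 + 16 + 64 = 97.
This bounds M(r) := max_{|z|=r} |p(z)| from above; equality holds iff all terms c_k z^k can be made to align in phase at a single z on |z|=r.
Part (b). At z = 2 (real, on the circle |z| = r):
  p(2) = (3)·2^0 + (-1)·2^1 + (3)·2^2 + (2)·2^3 + (4)·2^4 = 93.
  |p(2)| = 93.
Check: |p(2)| = 93 ≤ 97 = M_tri(2). ✓ Equality does not hold at z = 2 (the coefficients have mixed signs, so the terms do not all align in phase there).

M_tri(2) = 97; |p(2)| = 93; equality at z=2: no.


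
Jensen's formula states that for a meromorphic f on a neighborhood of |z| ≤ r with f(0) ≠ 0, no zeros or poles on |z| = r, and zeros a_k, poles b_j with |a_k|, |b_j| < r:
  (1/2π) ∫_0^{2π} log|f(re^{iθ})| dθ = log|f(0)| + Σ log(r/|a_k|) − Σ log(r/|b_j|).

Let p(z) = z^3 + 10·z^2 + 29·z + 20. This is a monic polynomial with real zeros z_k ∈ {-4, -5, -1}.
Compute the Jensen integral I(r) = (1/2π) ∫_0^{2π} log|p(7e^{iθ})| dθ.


Zeros: -5, -4, -1; r = 7.
Inside |z| < r: -5, -4, -1. Outside (|z| ≥ r): ∅.
p(0) = 20, so log|p(0)| = log(20) = 2.9957.
Apply Jensen: I(r) = log|p(0)| + Σ_k log(r/|z_k|), summed over zeros inside |z| < r.
  log(r/|z_k|) for z_k = -4: log(7/4) = 0.5596
  log(r/|z_k|) for z_k = -5: log(7/5) = 0.3365
  log(r/|z_k|) for z_k = -1: log(7/1) = 1.9459
Sum over inside zeros: 2.8420.
I(r) = log|p(0)| + (inside sum) = 2.9957 + 2.8420 = 5.8377.
Closed form (all zeros inside, monic): I(r) = n·log(r) = 3·log(7) = 5.8377. ✓

I(r) ≈ 5.8377.


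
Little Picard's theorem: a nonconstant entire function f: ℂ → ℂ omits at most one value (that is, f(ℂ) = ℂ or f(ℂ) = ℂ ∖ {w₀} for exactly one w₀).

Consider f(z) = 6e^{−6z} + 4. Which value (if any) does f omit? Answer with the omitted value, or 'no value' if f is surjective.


Little Picard bounds the complement of f(ℂ) to at most one point.
e^{−6z} is never zero on ℂ, so 6·e^{−6z} takes every value in ℂ ∖ {0}. Adding 4 shifts the range to ℂ ∖ {4}. Thus f omits exactly the value 4.

Omitted value: 4.


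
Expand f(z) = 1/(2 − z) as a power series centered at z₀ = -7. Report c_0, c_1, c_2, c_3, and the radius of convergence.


Let w = z − z₀, so z = z₀ + w.
Then 2 − z = 2 − (z₀ + w) = (2 − z₀) − w = 9 − w.
f(z) = 1/(9 − w) = (1/(9)) · 1/(1 − w/(9)) = Σ_{n≥0} w^n / (9)^(n+1).
So c_n = 1/(9)^(n+1):
  c_0 = 1/(9)^1 = 1/9.
  c_1 = 1/(9)^2 = 1/81.
  c_2 = 1/(9)^3 = 1/729.
  c_3 = 1/(9)^4 = 1/6561.
The series is valid for |w/d| < 1, i.e. |z − z₀| < |d|.
Radius of convergence: R = |2 − z₀| = |9| = 9 (distance from z₀ to the singularity z = 2).

c_0 = 1/9, c_1 = 1/81, c_2 = 1/729, c_3 = 1/6561; R = 9.


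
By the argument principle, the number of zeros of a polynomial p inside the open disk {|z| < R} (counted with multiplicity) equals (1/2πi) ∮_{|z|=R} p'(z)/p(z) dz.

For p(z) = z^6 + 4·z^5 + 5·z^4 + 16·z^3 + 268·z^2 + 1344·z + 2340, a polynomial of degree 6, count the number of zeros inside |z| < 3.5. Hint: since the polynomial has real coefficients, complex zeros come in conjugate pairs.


The zeros of p are: (3 + 3i), (3 - 3i), (-2 + 3i), (-2 - 3i), (-3 + 1i), (-3 - 1i).
Their magnitudes are: 4.243, 4.243, 3.606, 3.606, 3.162, 3.162.
Zeros with |z| < R = 3.5: (-3 + 1i), (-3 - 1i).
Count = 2.
By the argument principle, (1/2πi) ∮_{|z|=R} p'(z)/p(z) dz equals exactly this count.

Number of zeros inside |z| < 3.5: 2.


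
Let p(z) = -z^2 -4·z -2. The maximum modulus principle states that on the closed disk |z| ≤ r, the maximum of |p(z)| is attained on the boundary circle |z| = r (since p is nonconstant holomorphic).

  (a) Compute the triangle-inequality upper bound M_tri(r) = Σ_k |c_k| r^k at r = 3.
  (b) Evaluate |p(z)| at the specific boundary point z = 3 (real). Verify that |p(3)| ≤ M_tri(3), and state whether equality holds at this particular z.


Coefficients: c_0 = -2, c_1 = -4, c_2 = -1. Radius r = 3.
Part (a). Triangle bound: M_tri(r) = Σ_k |c_k| r^k
  = |-2|·3^0 + |-4|·3^1 + |-1|·3^2
  = 2 + 12 + 9 = 23.
This bounds M(r) := max_{|z|=r} |p(z)| from above; equality holds iff all terms c_k z^k can be made to align in phase at a single z on |z|=r.
Part (b). At z = 3 (real, on the circle |z| = r):
  p(3) = (-2)·3^0 + (-4)·3^1 + (-1)·3^2 = -23.
  |p(3)| = 23.
Since all nonzero coefficients share the same sign, |p(3)| = 23 = M_tri(3); the triangle bound is attained at z = 3, so in fact M(r) = 23.

M_tri(3) = 23; |p(3)| = 23; equality at z=3: yes.


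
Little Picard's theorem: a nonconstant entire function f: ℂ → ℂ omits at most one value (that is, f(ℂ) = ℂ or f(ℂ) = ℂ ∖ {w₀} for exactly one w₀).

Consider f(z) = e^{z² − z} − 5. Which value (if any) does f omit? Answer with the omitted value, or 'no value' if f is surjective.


Little Picard bounds the complement of f(ℂ) to at most one point.
The exponent g(z) = z² − z is a nonconstant polynomial, hence surjective onto ℂ. So e^{g(z)} takes every value in {e^w : w ∈ ℂ} = ℂ ∖ {0}. Adding -5 shifts the range to ℂ ∖ {-5}. f omits exactly -5.

Omitted value: -5.


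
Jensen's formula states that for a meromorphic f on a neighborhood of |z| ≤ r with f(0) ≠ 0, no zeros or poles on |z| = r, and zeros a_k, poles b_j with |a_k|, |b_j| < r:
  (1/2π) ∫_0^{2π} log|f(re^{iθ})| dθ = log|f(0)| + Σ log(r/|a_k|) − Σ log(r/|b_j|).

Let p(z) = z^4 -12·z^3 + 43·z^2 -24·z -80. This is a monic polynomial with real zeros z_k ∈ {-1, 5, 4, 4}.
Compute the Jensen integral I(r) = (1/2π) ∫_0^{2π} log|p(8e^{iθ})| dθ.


Zeros: -1, 4, 4, 5; r = 8.
Inside |z| < r: -1, 4, 4, 5. Outside (|z| ≥ r): ∅.
p(0) = -80, so log|p(0)| = log(80) = 4.3820.
Apply Jensen: I(r) = log|p(0)| + Σ_k log(r/|z_k|), summed over zeros inside |z| < r.
  log(r/|z_k|) for z_k = -1: log(8/1) = 2.0794
  log(r/|z_k|) for z_k = 5: log(8/5) = 0.4700
  log(r/|z_k|) for z_k = 4: log(8/4) = 0.6931
  log(r/|z_k|) for z_k = 4: log(8/4) = 0.6931
Sum over inside zeros: 3.9357.
I(r) = log|p(0)| + (inside sum) = 4.3820 + 3.9357 = 8.3178.
Closed form (all zeros inside, monic): I(r) = n·log(r) = 4·log(8) = 8.3178. ✓

I(r) ≈ 8.3178.


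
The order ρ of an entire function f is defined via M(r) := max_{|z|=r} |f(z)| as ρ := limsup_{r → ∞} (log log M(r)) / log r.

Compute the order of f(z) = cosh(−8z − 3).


cosh(w) is a linear combination of e^{iw} and e^{−iw} (or e^w, e^{−w} in the hyperbolic case), so |cosh(w)| ≤ e^{|w|}. With w = −8z − 3, |w| ≤ 8|z| + 3 = 8r + 3 on |z| = r, giving M(r) ≤ e^{8r + 3}, so ρ ≤ 1. On a suitable ray (z = it for sin/cos; z = t for sinh/cosh, t real → ∞), |cosh(−8z − 3)| grows like e^{8|t|}/2, so ρ ≥ 1. Hence ρ = 1.
Therefore ρ = 1.

Order ρ = 1.


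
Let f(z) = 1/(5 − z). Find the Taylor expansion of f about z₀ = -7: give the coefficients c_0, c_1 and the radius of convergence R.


Let w = z − z₀, so z = z₀ + w.
Then 5 − z = 5 − (z₀ + w) = (5 − z₀) − w = 12 − w.
f(z) = 1/(12 − w) = (1/(12)) · 1/(1 − w/(12)) = Σ_{n≥0} w^n / (12)^(n+1).
So c_n = 1/(12)^(n+1):
  c_0 = 1/(12)^1 = 1/12.
  c_1 = 1/(12)^2 = 1/144.
The series is valid for |w/d| < 1, i.e. |z − z₀| < |d|.
Radius of convergence: R = |5 − z₀| = |12| = 12 (distance from z₀ to the singularity z = 5).

c_0 = 1/12, c_1 = 1/144; R = 12.


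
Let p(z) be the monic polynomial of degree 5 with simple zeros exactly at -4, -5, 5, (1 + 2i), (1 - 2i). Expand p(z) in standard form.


The polynomial is p(z) = ∏_{α ∈ S} (z − α), where S = {-4, -5, 5, (1 + 2i), (1 - 2i)}.
Expanding the product yields: p(z) = z^5 + 2·z^4 -28·z^3 -30·z^2 + 75·z -500.
Note conjugate pairs combine to real quadratics: (z − (1+2i))(z − (1−2i)) = z² − 2z + 5.
The resulting polynomial has degree 5 and real coefficients as required.

p(z) = z^5 + 2·z^4 -28·z^3 -30·z^2 + 75·z -500.


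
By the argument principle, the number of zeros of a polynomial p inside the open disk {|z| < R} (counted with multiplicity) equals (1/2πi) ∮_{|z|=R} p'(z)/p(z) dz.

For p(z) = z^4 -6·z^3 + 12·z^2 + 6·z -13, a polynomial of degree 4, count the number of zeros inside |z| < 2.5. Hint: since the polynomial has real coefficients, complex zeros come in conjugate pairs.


The zeros of p are: 1, (3 + 2i), (3 - 2i), -1.
Their magnitudes are: 1, 3.606, 3.606, 1.
Zeros with |z| < R = 2.5: 1, -1.
Count = 2.
By the argument principle, (1/2πi) ∮_{|z|=R} p'(z)/p(z) dz equals exactly this count.

Number of zeros inside |z| < 2.5: 2.


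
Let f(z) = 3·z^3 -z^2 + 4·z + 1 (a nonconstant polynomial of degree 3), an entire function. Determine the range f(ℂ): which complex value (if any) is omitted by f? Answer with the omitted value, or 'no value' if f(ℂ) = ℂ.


Little Picard bounds the complement of f(ℂ) to at most one point.
For every w ∈ ℂ, the equation p(z) − w = 0 is a nonconstant polynomial in z and hence has at least one root by the fundamental theorem of algebra. So p is surjective onto ℂ, omitting no value.

Omitted value: no value.


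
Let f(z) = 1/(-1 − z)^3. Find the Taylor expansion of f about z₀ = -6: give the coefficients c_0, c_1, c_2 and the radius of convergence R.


Let w = z − z₀, so z = z₀ + w.
Then -1 − z = -1 − (z₀ + w) = (-1 − z₀) − w = 5 − w.
f(z) = 1/(5 − w)^3 = (1/(5)^3) · (1 − w/(5))^{−3}.
By the binomial series (1−u)^{−3} = Σ_{n≥0} C(n+2, 2) u^n for |u|<1, with u = w/(5):
  c_n = C(n+2, 2) / (5)^(n+3).
  c_0 = 1/(5)^3 = 1/125.
  c_1 = 3/(5)^4 = 3/625.
  c_2 = 6/(5)^5 = 6/3125.
The series is valid for |w/d| < 1, i.e. |z − z₀| < |d|.
Radius of convergence: R = |-1 − z₀| = |5| = 5 (distance from z₀ to the singularity z = -1).

c_0 = 1/125, c_1 = 3/625, c_2 = 6/3125; R = 5.


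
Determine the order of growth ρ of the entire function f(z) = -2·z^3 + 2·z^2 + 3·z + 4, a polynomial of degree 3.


|f(z)| ≤ Σ|c_k|·r^k = O(r^3) as r → ∞. Polynomial growth is O(e^{r^ε}) for every ε > 0 (since r^3/e^{r^ε} → 0), so ρ ≤ ε for all ε > 0, i.e. ρ = 0. Every nonconstant polynomial has order 0.
Therefore ρ = 0.

Order ρ = 0.


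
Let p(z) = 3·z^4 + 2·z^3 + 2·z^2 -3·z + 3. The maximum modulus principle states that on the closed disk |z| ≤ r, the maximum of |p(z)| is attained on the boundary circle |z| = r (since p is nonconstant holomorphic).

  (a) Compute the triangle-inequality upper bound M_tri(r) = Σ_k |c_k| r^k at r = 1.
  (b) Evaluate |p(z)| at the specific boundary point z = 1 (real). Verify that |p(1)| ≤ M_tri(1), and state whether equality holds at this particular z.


Coefficients: c_0 = 3, c_1 = -3, c_2 = 2, c_3 = 2, c_4 = 3. Radius r = 1.
Part (a). Triangle bound: M_tri(r) = Σ_k |c_k| r^k
  = |3|·1^0 + |-3|·1^1 + |2|·1^2 + |2|·1^3 + |3|·1^4
  = 3 + 3 + 2 + 2 + 3 = 13.
This bounds M(r) := max_{|z|=r} |p(z)| from above; equality holds iff all terms c_k z^k can be made to align in phase at a single z on |z|=r.
Part (b). At z = 1 (real, on the circle |z| = r):
  p(1) = (3)·1^0 + (-3)·1^1 + (2)·1^2 + (2)·1^3 + (3)·1^4 = 7.
  |p(1)| = 7.
Check: |p(1)| = 7 ≤ 13 = M_tri(1). ✓ Equality does not hold at z = 1 (the coefficients have mixed signs, so the terms do not all align in phase there).

M_tri(1) = 13; |p(1)| = 7; equality at z=1: no.


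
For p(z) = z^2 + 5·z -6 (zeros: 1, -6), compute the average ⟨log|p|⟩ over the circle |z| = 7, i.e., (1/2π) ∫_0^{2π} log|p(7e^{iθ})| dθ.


Zeros: -6, 1; r = 7.
Inside |z| < r: -6, 1. Outside (|z| ≥ r): ∅.
p(0) = -6, so log|p(0)| = log(6) = 1.7918.
Apply Jensen: I(r) = log|p(0)| + Σ_k log(r/|z_k|), summed over zeros inside |z| < r.
  log(r/|z_k|) for z_k = 1: log(7/1) = 1.9459
  log(r/|z_k|) for z_k = -6: log(7/6) = 0.1542
Sum over inside zeros: 2.1001.
I(r) = log|p(0)| + (inside sum) = 1.7918 + 2.1001 = 3.8918.
Closed form (all zeros inside, monic): I(r) = n·log(r) = 2·log(7) = 3.8918. ✓

I(r) ≈ 3.8918.


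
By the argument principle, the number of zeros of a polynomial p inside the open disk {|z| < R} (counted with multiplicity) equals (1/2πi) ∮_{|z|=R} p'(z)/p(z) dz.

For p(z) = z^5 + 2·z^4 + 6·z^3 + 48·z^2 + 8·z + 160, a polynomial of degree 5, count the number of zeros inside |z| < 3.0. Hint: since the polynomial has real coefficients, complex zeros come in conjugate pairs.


The zeros of p are: (1 + 3i), (1 - 3i), -4, (0 + 2i), (0 - 2i).
Their magnitudes are: 3.162, 3.162, 4, 2, 2.
Zeros with |z| < R = 3.0: (0 + 2i), (0 - 2i).
Count = 2.
By the argument principle, (1/2πi) ∮_{|z|=R} p'(z)/p(z) dz equals exactly this count.

Number of zeros inside |z| < 3.0: 2.


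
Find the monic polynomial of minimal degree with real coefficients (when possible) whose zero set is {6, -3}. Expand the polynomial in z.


The polynomial is p(z) = ∏_{α ∈ S} (z − α), where S = {6, -3}.
Expanding the product yields: p(z) = z^2 -3·z -18.
The resulting polynomial has degree 2 and real coefficients as required.

p(z) = z^2 -3·z -18.


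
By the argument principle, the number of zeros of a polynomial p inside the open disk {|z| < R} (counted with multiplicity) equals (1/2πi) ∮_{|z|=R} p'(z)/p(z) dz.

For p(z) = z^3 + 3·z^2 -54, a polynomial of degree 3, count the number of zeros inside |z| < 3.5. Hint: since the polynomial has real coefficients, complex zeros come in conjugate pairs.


The zeros of p are: (-3 + 3i), (-3 - 3i), 3.
Their magnitudes are: 4.243, 4.243, 3.
Zeros with |z| < R = 3.5: 3.
Count = 1.
By the argument principle, (1/2πi) ∮_{|z|=R} p'(z)/p(z) dz equals exactly this count.

Number of zeros inside |z| < 3.5: 1.


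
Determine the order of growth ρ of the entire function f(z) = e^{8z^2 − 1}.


|e^{8z^2 − 1}| = e^{Re(8·z^2) + -1} ≤ e^{8|z|^2 + -1} = e^{8r^2 + -1} on |z| = r, so ρ ≤ 2. Choosing z on |z|=r so that 8·z^2 is real positive (always possible by picking arg z appropriately) gives |f(z)| = e^{8r^2 + -1}, matching the bound. The additive constant -1 does not affect log log M(r) ~ 2·log r. Hence ρ = 2.
Therefore ρ = 2.

Order ρ = 2.


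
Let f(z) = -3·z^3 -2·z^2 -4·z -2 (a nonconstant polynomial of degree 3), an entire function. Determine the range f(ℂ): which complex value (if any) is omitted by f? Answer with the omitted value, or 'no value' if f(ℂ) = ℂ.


Little Picard bounds the complement of f(ℂ) to at most one point.
For every w ∈ ℂ, the equation p(z) − w = 0 is a nonconstant polynomial in z and hence has at least one root by the fundamental theorem of algebra. So p is surjective onto ℂ, omitting no value.

Omitted value: no value.


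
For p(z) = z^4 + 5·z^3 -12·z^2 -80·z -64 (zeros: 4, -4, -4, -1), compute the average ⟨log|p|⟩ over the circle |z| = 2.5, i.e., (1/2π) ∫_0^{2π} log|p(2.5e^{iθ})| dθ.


Zeros: -4, -4, -1, 4; r = 2.5.
Inside |z| < r: -1. Outside (|z| ≥ r): -4, -4, 4.
p(0) = -64, so log|p(0)| = log(64) = 4.1589.
Apply Jensen: I(r) = log|p(0)| + Σ_k log(r/|z_k|), summed over zeros inside |z| < r.
  log(r/|z_k|) for z_k = -1: log(2.5/1) = 0.9163
  Outside zeros (-4, -4, 4) contribute nothing to the Jensen sum.
Sum over inside zeros: 0.9163.
I(r) = log|p(0)| + (inside sum) = 4.1589 + 0.9163 = 5.0752.
Note: since some zeros are outside |z| ≤ r, the simplified n·log(r) form does NOT apply — only the inside zeros contribute.

I(r) ≈ 5.0752.


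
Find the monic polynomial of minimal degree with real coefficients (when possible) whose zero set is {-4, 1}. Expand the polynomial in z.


The polynomial is p(z) = ∏_{α ∈ S} (z − α), where S = {-4, 1}.
Expanding the product yields: p(z) = z^2 + 3·z -4.
The resulting polynomial has degree 2 and real coefficients as required.

p(z) = z^2 + 3·z -4.


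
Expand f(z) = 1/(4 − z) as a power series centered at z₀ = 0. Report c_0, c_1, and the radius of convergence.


Let w = z − z₀, so z = z₀ + w.
Then 4 − z = 4 − (z₀ + w) = (4 − z₀) − w = 4 − w.
f(z) = 1/(4 − w) = (1/(4)) · 1/(1 − w/(4)) = Σ_{n≥0} w^n / (4)^(n+1).
So c_n = 1/(4)^(n+1):
  c_0 = 1/(4)^1 = 1/4.
  c_1 = 1/(4)^2 = 1/16.
The series is valid for |w/d| < 1, i.e. |z − z₀| < |d|.
Radius of convergence: R = |4 − z₀| = |4| = 4 (distance from z₀ to the singularity z = 4).

c_0 = 1/4, c_1 = 1/16; R = 4.


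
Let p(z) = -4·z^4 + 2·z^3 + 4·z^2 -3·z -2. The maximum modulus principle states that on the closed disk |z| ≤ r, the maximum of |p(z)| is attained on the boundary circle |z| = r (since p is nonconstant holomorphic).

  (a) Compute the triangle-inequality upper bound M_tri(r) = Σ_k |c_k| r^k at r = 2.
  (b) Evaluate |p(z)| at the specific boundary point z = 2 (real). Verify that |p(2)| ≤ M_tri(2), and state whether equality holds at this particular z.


Coefficients: c_0 = -2, c_1 = -3, c_2 = 4, c_3 = 2, c_4 = -4. Radius r = 2.
Part (a). Triangle bound: M_tri(r) = Σ_k |c_k| r^k
  = |-2|·2^0 + |-3|·2^1 + |4|·2^2 + |2|·2^3 + |-4|·2^4
  = 2 + 6 + 16 + 16 + 64 = 104.
This bounds M(r) := max_{|z|=r} |p(z)| from above; equality holds iff all terms c_k z^k can be made to align in phase at a single z on |z|=r.
Part (b). At z = 2 (real, on the circle |z| = r):
  p(2) = (-2)·2^0 + (-3)·2^1 + (4)·2^2 + (2)·2^3 + (-4)·2^4 = -40.
  |p(2)| = 40.
Check: |p(2)| = 40 ≤ 104 = M_tri(2). ✓ Equality does not hold at z = 2 (the coefficients have mixed signs, so the terms do not all align in phase there).

M_tri(2) = 104; |p(2)| = 40; equality at z=2: no.


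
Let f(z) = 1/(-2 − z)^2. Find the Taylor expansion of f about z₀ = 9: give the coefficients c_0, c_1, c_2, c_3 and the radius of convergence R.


Let w = z − z₀, so z = z₀ + w.
Then -2 − z = -2 − (z₀ + w) = (-2 − z₀) − w = -11 − w.
f(z) = 1/(-11 − w)^2 = (1/(-11)^2) · (1 − w/(-11))^{−2}.
By the binomial series (1−u)^{−2} = Σ_{n≥0} C(n+1, 1) u^n for |u|<1, with u = w/(-11):
  c_n = C(n+1, 1) / (-11)^(n+2).
  c_0 = 1/(-11)^2 = 1/121.
  c_1 = 2/(-11)^3 = -2/1331.
  c_2 = 3/(-11)^4 = 3/14641.
  c_3 = 4/(-11)^5 = -4/161051.
The series is valid for |w/d| < 1, i.e. |z − z₀| < |d|.
Radius of convergence: R = |-2 − z₀| = |-11| = 11 (distance from z₀ to the singularity z = -2).

c_0 = 1/121, c_1 = -2/1331, c_2 = 3/14641, c_3 = -4/161051; R = 11.


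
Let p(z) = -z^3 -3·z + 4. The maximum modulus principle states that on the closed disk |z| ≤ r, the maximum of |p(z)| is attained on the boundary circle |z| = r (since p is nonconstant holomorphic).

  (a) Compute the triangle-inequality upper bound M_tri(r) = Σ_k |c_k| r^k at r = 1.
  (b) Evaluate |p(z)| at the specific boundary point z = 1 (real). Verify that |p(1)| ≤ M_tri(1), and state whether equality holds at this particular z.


Coefficients: c_0 = 4, c_1 = -3, c_2 = 0, c_3 = -1. Radius r = 1.
Part (a). Triangle bound: M_tri(r) = Σ_k |c_k| r^k
  = |4|·1^0 + |-3|·1^1 + |0|·1^2 + |-1|·1^3
  = 4 + 3 + 0 + 1 = 8.
This bounds M(r) := max_{|z|=r} |p(z)| from above; equality holds iff all terms c_k z^k can be made to align in phase at a single z on |z|=r.
Part (b). At z = 1 (real, on the circle |z| = r):
  p(1) = (4)·1^0 + (-3)·1^1 + (0)·1^2 + (-1)·1^3 = 0.
  |p(1)| = 0.
Check: |p(1)| = 0 ≤ 8 = M_tri(1). ✓ Equality does not hold at z = 1 (the coefficients have mixed signs, so the terms do not all align in phase there).

M_tri(1) = 8; |p(1)| = 0; equality at z=1: no.
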